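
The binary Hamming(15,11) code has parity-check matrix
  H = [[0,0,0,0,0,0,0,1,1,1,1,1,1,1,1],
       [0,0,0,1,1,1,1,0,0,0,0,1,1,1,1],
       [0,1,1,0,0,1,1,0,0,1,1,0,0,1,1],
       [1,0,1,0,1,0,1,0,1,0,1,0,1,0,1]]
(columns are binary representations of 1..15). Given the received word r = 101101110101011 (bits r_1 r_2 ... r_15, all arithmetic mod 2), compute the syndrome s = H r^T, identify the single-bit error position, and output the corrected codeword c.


s = (1, 0, 0, 0)^T, error position = 8, corrected codeword c = 101101100101011

Compute s = H r^T mod 2 one row at a time:
  s_1 = 1 + 0 + 1 + 0 + 1 + 0 + 1 + 1 = 5 ≡ 1 (mod 2).
  s_2 = 1 + 0 + 1 + 1 + 1 + 0 + 1 + 1 = 6 ≡ 0 (mod 2).
  s_3 = 0 + 1 + 1 + 1 + 1 + 0 + 1 + 1 = 6 ≡ 0 (mod 2).
  s_4 = 1 + 1 + 0 + 1 + 0 + 0 + 0 + 1 = 4 ≡ 0 (mod 2).
s = (1, 0, 0, 0)^T — this equals column 8 of H (binary 1000), so error is at position 8.
Correct: flip bit 8 of r = 101101110101011 to get c = 101101100101011.


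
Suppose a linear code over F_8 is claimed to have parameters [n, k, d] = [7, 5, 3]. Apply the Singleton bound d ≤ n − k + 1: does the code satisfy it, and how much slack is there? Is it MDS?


Singleton RHS = n − k + 1 = 3, slack = 0, bound satisfied, MDS.

Singleton bound: d ≤ n − k + 1.
Here n = 7, k = 5, so n − k + 1 = 3.
Given d = 3, check d ≤ 3: YES.
Slack = (n − k + 1) − d = 0.
The code is MDS (slack = 0).
Description: the claimed parameters are [7, 5, 3]_8; such a code would be MDS (meets Singleton bound).


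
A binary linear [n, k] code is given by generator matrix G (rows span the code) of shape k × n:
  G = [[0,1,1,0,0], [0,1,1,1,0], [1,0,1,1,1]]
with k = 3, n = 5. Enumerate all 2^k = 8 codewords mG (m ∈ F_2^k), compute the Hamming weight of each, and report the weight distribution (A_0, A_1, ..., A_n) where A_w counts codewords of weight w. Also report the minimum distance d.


Weight distribution: A_0 = 1, A_1 = 1, A_2 = 1, A_3 = 3, A_4 = 2. Minimum distance d = 1.

Enumerate all 2^3 = 8 messages m ∈ F_2^3.
For each, compute codeword c = mG in F_2^5, then tally its weight.
  m = 000 → c = 00000, weight = 0.
  m = 100 → c = 01100, weight = 2.
  m = 010 → c = 01110, weight = 3.
  m = 110 → c = 00010, weight = 1.
  m = 001 → c = 10111, weight = 4.
  m = 101 → c = 11011, weight = 4.
  m = 011 → c = 11001, weight = 3.
  m = 111 → c = 10101, weight = 3.
Tally weights:
  weight 0: 1 codewords.
  weight 1: 1 codewords.
  weight 2: 1 codewords.
  weight 3: 3 codewords.
  weight 4: 2 codewords.
Minimum distance d = smallest w > 0 with A_w > 0 = 1.
Sanity: Σ A_w = 8 = 2^3 = 8 ✓.


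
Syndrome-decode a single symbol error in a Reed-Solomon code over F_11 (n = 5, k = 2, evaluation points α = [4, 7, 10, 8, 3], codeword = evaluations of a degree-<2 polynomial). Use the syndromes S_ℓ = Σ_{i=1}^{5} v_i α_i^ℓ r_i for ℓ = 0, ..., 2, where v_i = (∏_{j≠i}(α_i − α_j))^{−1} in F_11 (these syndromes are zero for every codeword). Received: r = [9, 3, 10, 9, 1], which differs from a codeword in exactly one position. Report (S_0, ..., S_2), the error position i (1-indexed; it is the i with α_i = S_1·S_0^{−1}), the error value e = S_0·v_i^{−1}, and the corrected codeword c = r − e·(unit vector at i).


S = (7, 6, 2), error at position 1, error magnitude e = 2, c = [7, 3, 10, 9, 1].

Step 1: column multipliers v_i = (∏_{j≠i}(α_i − α_j))^{−1} mod 11.
  i = 1 (α = 4): (4−7)(4−10)(4−8)(4−3) = (−3)·(−6)·(−4)·1 = −72 ≡ 5, so v_1 = 5^{−1} = 9 (mod 11).
  i = 2 (α = 7): (7−4)(7−10)(7−8)(7−3) = 3·(−3)·(−1)·4 = 36 ≡ 3, so v_2 = 3^{−1} = 4 (mod 11).
  i = 3 (α = 10): (10−4)(10−7)(10−8)(10−3) = 6·3·2·7 = 252 ≡ 10, so v_3 = 10^{−1} = 10 (mod 11).
  i = 4 (α = 8): (8−4)(8−7)(8−10)(8−3) = 4·1·(−2)·5 = −40 ≡ 4, so v_4 = 4^{−1} = 3 (mod 11).
  i = 5 (α = 3): (3−4)(3−7)(3−10)(3−8) = (−1)·(−4)·(−7)·(−5) = 140 ≡ 8, so v_5 = 8^{−1} = 7 (mod 11).
  v = [9, 4, 10, 3, 7].
Step 2: syndromes of r = [9, 3, 10, 9, 1] (all sums mod 11).
  S_0 = Σ v_i r_i = 9·9 + 4·3 + 10·10 + 3·9 + 7·1 = 227 ≡ 7.
  S_1 = Σ v_i α_i r_i = 9·4·9 + 4·7·3 + 10·10·10 + 3·8·9 + 7·3·1 = 1645 ≡ 6.
  α_i^2 mod 11 = [5, 5, 1, 9, 9].
  S_2 = Σ v_i α_i^2 r_i = 9·5·9 + 4·5·3 + 10·1·10 + 3·9·9 + 7·9·1 = 871 ≡ 2.
  S = (7, 6, 2) ≠ 0, so r is not a codeword (an error is present).
Step 3: locate the error. For a single error e at position i, S_ℓ = v_i·e·α_i^ℓ, so α_err = S_1/S_0.
  S_0^{−1} = 7^{−1} = 8 (mod 11), so α_err = 6·8 = 48 ≡ 4 = α_1. Error position i = 1.
  Consistency check: S_2/S_1 = 2·2 = 4 ≡ 4 = α_err ✓ (single-error assumption holds).
Step 4: error magnitude e = S_0/v_1 = S_0·∏_{j≠1}(α_1 − α_j) = 7·5 = 35 ≡ 2 (mod 11).
Step 5: correct position 1: c_1 = r_1 − e = 9 − 2 ≡ 7 (mod 11). Hence c = [7, 3, 10, 9, 1].
  Check: interpolating c through the α_i gives m(x) = 5 + 6·x (degree < 2) with m(α_i) = c_i for every i, so c is indeed a codeword.


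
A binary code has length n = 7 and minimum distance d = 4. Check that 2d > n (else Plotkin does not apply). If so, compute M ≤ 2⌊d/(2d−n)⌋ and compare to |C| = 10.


Plotkin bound M ≤ 8; given |C| = 10 > bound (violated).

Check applicability: 2d = 8, n = 7.
2d − n = 1 > 0, so Plotkin applies.
Compute d/(2d−n) = 4/1 ≈ 4.0000.
⌊d/(2d−n)⌋ = 4.
Plotkin bound: M ≤ 2·4 = 8.
Given |C| = 10, check: VIOLATED.
This |C| is above the Plotkin bound, so no binary code with n = 7, d = 4 and 10 codewords exists.


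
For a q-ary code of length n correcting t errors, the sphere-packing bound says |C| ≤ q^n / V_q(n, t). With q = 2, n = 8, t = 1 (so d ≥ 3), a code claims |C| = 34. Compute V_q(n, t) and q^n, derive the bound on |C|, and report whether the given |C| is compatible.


V_q(n, t) = 9, q^n = 256, Hamming bound = 28, |C| = 34 > bound (violated).

Step 1: Compute V_q(n, t) = Σ_{j=0}^1 C(n, j) (q−1)^j.
  j = 0: C(8,0)·(1)^0 = 1·1 = 1.
  j = 1: C(8,1)·(1)^1 = 8·1 = 8.
  V_q(n, t) = 1 + 8 = 9.
Step 2: q^n = 2^8 = 256.
Step 3: Hamming bound ⌊q^n / V_q(n,t)⌋ = ⌊256/9⌋ = 28.
Step 4: Compare |C| = 34 to 28: violated.
The claimed |C| lies above the Hamming bound, so no 2-ary code of length 8 with d ≥ 3 can have 34 codewords.


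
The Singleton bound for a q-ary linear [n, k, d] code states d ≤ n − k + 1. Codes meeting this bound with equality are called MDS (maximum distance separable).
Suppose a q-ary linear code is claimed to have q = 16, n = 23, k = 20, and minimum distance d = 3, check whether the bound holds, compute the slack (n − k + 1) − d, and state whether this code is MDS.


Singleton RHS = n − k + 1 = 4, slack = 1, bound satisfied, not MDS.

Singleton bound: d ≤ n − k + 1.
Here n = 23, k = 20, so n − k + 1 = 4.
Given d = 3, check d ≤ 4: YES.
Slack = (n − k + 1) − d = 1.
The code is NOT MDS (slack = 1 > 0).
Description: the claimed parameters are [23, 20, 3]_16; such a code would be non-MDS.


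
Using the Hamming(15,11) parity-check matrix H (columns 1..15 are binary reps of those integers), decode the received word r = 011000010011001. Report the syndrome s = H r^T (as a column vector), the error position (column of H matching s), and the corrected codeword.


s = (0, 0, 0, 1)^T, error position = 1, corrected codeword c = 111000010011001

Compute s = H r^T mod 2 one row at a time:
  s_1 = 1 + 0 + 0 + 1 + 1 + 0 + 0 + 1 = 4 ≡ 0 (mod 2).
  s_2 = 0 + 0 + 0 + 0 + 1 + 0 + 0 + 1 = 2 ≡ 0 (mod 2).
  s_3 = 1 + 1 + 0 + 0 + 0 + 1 + 0 + 1 = 4 ≡ 0 (mod 2).
  s_4 = 0 + 1 + 0 + 0 + 0 + 1 + 0 + 1 = 3 ≡ 1 (mod 2).
s = (0, 0, 0, 1)^T — this equals column 1 of H (binary 0001), so error is at position 1.
Correct: flip bit 1 of r = 011000010011001 to get c = 111000010011001.


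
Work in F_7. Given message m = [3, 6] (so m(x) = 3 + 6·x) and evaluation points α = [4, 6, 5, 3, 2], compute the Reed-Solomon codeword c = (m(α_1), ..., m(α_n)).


c = [6, 4, 5, 0, 1]

Message polynomial: m(x) = 3 + 6·x (mod 7).
For each evaluation point α_i, compute m(α_i) mod 7:
  α_1 = 4: Horner steps 6 → 6, so m(4) = 6.
  α_2 = 6: Horner steps 6 → 4, so m(6) = 4.
  α_3 = 5: Horner steps 6 → 5, so m(5) = 5.
  α_4 = 3: Horner steps 6 → 0, so m(3) = 0.
  α_5 = 2: Horner steps 6 → 1, so m(2) = 1.
Codeword c = [6, 4, 5, 0, 1] ∈ F_7^5.


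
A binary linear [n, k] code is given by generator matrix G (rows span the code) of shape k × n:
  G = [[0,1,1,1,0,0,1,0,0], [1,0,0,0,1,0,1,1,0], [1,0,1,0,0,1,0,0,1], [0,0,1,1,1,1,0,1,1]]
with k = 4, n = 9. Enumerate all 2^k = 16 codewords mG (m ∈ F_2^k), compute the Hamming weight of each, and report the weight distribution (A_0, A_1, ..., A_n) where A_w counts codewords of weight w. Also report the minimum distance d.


Weight distribution: A_0 = 1, A_2 = 2, A_4 = 5, A_6 = 8. Minimum distance d = 2.

Enumerate all 2^4 = 16 messages m ∈ F_2^4.
For each, compute codeword c = mG in F_2^9, then tally its weight.
  m = 0000 → c = 000000000, weight = 0.
  m = 1000 → c = 011100100, weight = 4.
  m = 0100 → c = 100010110, weight = 4.
  m = 1100 → c = 111110010, weight = 6.
  m = 0010 → c = 101001001, weight = 4.
  m = 1010 → c = 110101101, weight = 6.
  m = 0110 → c = 001011111, weight = 6.
  m = 1110 → c = 010111011, weight = 6.
  m = 0001 → c = 001111011, weight = 6.
  m = 1001 → c = 010011111, weight = 6.
  m = 0101 → c = 101101101, weight = 6.
  m = 1101 → c = 110001001, weight = 4.
  m = 0011 → c = 100110010, weight = 4.
  m = 1011 → c = 111010110, weight = 6.
  m = 0111 → c = 000100100, weight = 2.
  m = 1111 → c = 011000000, weight = 2.
Tally weights:
  weight 0: 1 codewords.
  weight 2: 2 codewords.
  weight 4: 5 codewords.
  weight 6: 8 codewords.
Minimum distance d = smallest w > 0 with A_w > 0 = 2.
Sanity: Σ A_w = 16 = 2^4 = 16 ✓.


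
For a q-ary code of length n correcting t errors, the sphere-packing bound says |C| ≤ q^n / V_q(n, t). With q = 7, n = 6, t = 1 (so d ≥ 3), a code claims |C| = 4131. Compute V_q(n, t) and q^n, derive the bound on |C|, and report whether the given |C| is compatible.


V_q(n, t) = 37, q^n = 117649, Hamming bound = 3179, |C| = 4131 > bound (violated).

Step 1: Compute V_q(n, t) = Σ_{j=0}^1 C(n, j) (q−1)^j.
  j = 0: C(6,0)·(6)^0 = 1·1 = 1.
  j = 1: C(6,1)·(6)^1 = 6·6 = 36.
  V_q(n, t) = 1 + 36 = 37.
Step 2: q^n = 7^6 = 117649.
Step 3: Hamming bound ⌊q^n / V_q(n,t)⌋ = ⌊117649/37⌋ = 3179.
Step 4: Compare |C| = 4131 to 3179: violated.
The claimed |C| lies above the Hamming bound, so no 7-ary code of length 6 with d ≥ 3 can have 4131 codewords.


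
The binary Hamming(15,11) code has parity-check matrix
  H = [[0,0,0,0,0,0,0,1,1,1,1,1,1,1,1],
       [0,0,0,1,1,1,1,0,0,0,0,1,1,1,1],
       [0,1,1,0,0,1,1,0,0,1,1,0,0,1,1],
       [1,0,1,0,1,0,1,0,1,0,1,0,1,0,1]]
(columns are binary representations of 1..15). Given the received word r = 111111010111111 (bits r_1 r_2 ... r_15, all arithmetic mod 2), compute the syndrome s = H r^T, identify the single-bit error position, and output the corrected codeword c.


s = (1, 1, 1, 0)^T, error position = 14, corrected codeword c = 111111010111101

Compute s = H r^T mod 2 one row at a time:
  s_1 = 1 + 0 + 1 + 1 + 1 + 1 + 1 + 1 = 7 ≡ 1 (mod 2).
  s_2 = 1 + 1 + 1 + 0 + 1 + 1 + 1 + 1 = 7 ≡ 1 (mod 2).
  s_3 = 1 + 1 + 1 + 0 + 1 + 1 + 1 + 1 = 7 ≡ 1 (mod 2).
  s_4 = 1 + 1 + 1 + 0 + 0 + 1 + 1 + 1 = 6 ≡ 0 (mod 2).
s = (1, 1, 1, 0)^T — this equals column 14 of H (binary 1110), so error is at position 14.
Correct: flip bit 14 of r = 111111010111111 to get c = 111111010111101.


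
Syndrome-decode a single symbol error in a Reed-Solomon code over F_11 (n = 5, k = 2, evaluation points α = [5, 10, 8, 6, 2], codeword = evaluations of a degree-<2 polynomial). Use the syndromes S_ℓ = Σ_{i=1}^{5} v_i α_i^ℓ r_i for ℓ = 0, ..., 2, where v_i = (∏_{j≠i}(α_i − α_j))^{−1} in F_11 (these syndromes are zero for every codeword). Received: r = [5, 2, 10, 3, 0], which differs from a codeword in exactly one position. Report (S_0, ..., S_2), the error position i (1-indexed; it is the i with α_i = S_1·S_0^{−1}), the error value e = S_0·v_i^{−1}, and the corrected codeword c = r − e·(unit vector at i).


S = (7, 4, 7), error at position 2, error magnitude e = 7, c = [5, 6, 10, 3, 0].

Step 1: column multipliers v_i = (∏_{j≠i}(α_i − α_j))^{−1} mod 11.
  i = 1 (α = 5): (5−10)(5−8)(5−6)(5−2) = (−5)·(−3)·(−1)·3 = −45 ≡ 10, so v_1 = 10^{−1} = 10 (mod 11).
  i = 2 (α = 10): (10−5)(10−8)(10−6)(10−2) = 5·2·4·8 = 320 ≡ 1, so v_2 = 1^{−1} = 1 (mod 11).
  i = 3 (α = 8): (8−5)(8−10)(8−6)(8−2) = 3·(−2)·2·6 = −72 ≡ 5, so v_3 = 5^{−1} = 9 (mod 11).
  i = 4 (α = 6): (6−5)(6−10)(6−8)(6−2) = 1·(−4)·(−2)·4 = 32 ≡ 10, so v_4 = 10^{−1} = 10 (mod 11).
  i = 5 (α = 2): (2−5)(2−10)(2−8)(2−6) = (−3)·(−8)·(−6)·(−4) = 576 ≡ 4, so v_5 = 4^{−1} = 3 (mod 11).
  v = [10, 1, 9, 10, 3].
Step 2: syndromes of r = [5, 2, 10, 3, 0] (all sums mod 11).
  S_0 = Σ v_i r_i = 10·5 + 1·2 + 9·10 + 10·3 + 3·0 = 172 ≡ 7.
  S_1 = Σ v_i α_i r_i = 10·5·5 + 1·10·2 + 9·8·10 + 10·6·3 + 3·2·0 = 1170 ≡ 4.
  α_i^2 mod 11 = [3, 1, 9, 3, 4].
  S_2 = Σ v_i α_i^2 r_i = 10·3·5 + 1·1·2 + 9·9·10 + 10·3·3 + 3·4·0 = 1052 ≡ 7.
  S = (7, 4, 7) ≠ 0, so r is not a codeword (an error is present).
Step 3: locate the error. For a single error e at position i, S_ℓ = v_i·e·α_i^ℓ, so α_err = S_1/S_0.
  S_0^{−1} = 7^{−1} = 8 (mod 11), so α_err = 4·8 = 32 ≡ 10 = α_2. Error position i = 2.
  Consistency check: S_2/S_1 = 7·3 = 21 ≡ 10 = α_err ✓ (single-error assumption holds).
Step 4: error magnitude e = S_0/v_2 = S_0·∏_{j≠2}(α_2 − α_j) = 7·1 = 7 ≡ 7 (mod 11).
Step 5: correct position 2: c_2 = r_2 − e = 2 − 7 ≡ 6 (mod 11). Hence c = [5, 6, 10, 3, 0].
  Check: interpolating c through the α_i gives m(x) = 4 + 9·x (degree < 2) with m(α_i) = c_i for every i, so c is indeed a codeword.


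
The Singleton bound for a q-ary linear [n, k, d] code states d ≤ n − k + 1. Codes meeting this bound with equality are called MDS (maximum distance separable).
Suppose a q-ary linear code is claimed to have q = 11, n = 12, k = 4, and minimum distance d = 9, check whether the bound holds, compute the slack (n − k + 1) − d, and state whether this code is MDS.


Singleton RHS = n − k + 1 = 9, slack = 0, bound satisfied, MDS.

Singleton bound: d ≤ n − k + 1.
Here n = 12, k = 4, so n − k + 1 = 9.
Given d = 9, check d ≤ 9: YES.
Slack = (n − k + 1) − d = 0.
The code is MDS (slack = 0).
Description: the claimed parameters are [12, 4, 9]_11; such a code would be MDS (meets Singleton bound).


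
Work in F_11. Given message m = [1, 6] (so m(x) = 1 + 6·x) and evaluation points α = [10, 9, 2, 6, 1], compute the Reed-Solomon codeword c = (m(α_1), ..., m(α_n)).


c = [6, 0, 2, 4, 7]

Message polynomial: m(x) = 1 + 6·x (mod 11).
For each evaluation point α_i, compute m(α_i) mod 11:
  α_1 = 10: Horner steps 6 → 6, so m(10) = 6.
  α_2 = 9: Horner steps 6 → 0, so m(9) = 0.
  α_3 = 2: Horner steps 6 → 2, so m(2) = 2.
  α_4 = 6: Horner steps 6 → 4, so m(6) = 4.
  α_5 = 1: Horner steps 6 → 7, so m(1) = 7.
Codeword c = [6, 0, 2, 4, 7] ∈ F_11^5.


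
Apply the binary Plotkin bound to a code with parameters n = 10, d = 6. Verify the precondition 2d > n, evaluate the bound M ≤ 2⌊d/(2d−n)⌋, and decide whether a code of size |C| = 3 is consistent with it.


Plotkin bound M ≤ 6; given |C| = 3 ≤ bound (satisfied).

Check applicability: 2d = 12, n = 10.
2d − n = 2 > 0, so Plotkin applies.
Compute d/(2d−n) = 6/2 ≈ 3.0000.
⌊d/(2d−n)⌋ = 3.
Plotkin bound: M ≤ 2·3 = 6.
Given |C| = 3, check: satisfied.
This |C| is below the Plotkin bound.


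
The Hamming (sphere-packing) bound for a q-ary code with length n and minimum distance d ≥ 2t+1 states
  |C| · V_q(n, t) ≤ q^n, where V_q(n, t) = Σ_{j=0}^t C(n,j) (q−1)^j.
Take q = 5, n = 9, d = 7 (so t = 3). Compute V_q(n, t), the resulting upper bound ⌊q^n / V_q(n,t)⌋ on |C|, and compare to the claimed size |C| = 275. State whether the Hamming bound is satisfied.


V_q(n, t) = 5989, q^n = 1953125, Hamming bound = 326, |C| = 275 ≤ bound (satisfied).

Step 1: Compute V_q(n, t) = Σ_{j=0}^3 C(n, j) (q−1)^j.
  j = 0: C(9,0)·(4)^0 = 1·1 = 1.
  j = 1: C(9,1)·(4)^1 = 9·4 = 36.
  j = 2: C(9,2)·(4)^2 = 36·16 = 576.
  j = 3: C(9,3)·(4)^3 = 84·64 = 5376.
  V_q(n, t) = 1 + 36 + 576 + 5376 = 5989.
Step 2: q^n = 5^9 = 1953125.
Step 3: Hamming bound ⌊q^n / V_q(n,t)⌋ = ⌊1953125/5989⌋ = 326.
Step 4: Compare |C| = 275 to 326: satisfied.
The claimed |C| lies below the Hamming bound.


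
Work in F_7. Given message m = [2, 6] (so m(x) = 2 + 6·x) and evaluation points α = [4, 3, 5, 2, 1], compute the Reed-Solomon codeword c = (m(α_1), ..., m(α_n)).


c = [5, 6, 4, 0, 1]

Message polynomial: m(x) = 2 + 6·x (mod 7).
For each evaluation point α_i, compute m(α_i) mod 7:
  α_1 = 4: Horner steps 6 → 5, so m(4) = 5.
  α_2 = 3: Horner steps 6 → 6, so m(3) = 6.
  α_3 = 5: Horner steps 6 → 4, so m(5) = 4.
  α_4 = 2: Horner steps 6 → 0, so m(2) = 0.
  α_5 = 1: Horner steps 6 → 1, so m(1) = 1.
Codeword c = [5, 6, 4, 0, 1] ∈ F_7^5.


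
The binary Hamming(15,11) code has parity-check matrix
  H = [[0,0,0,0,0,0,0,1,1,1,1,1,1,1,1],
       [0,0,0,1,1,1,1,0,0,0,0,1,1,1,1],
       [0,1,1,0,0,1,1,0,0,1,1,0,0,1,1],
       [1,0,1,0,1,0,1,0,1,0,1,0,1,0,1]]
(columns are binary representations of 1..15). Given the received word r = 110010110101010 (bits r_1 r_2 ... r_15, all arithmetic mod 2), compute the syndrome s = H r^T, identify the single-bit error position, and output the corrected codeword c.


s = (0, 0, 0, 1)^T, error position = 1, corrected codeword c = 010010110101010

Compute s = H r^T mod 2 one row at a time:
  s_1 = 1 + 0 + 1 + 0 + 1 + 0 + 1 + 0 = 4 ≡ 0 (mod 2).
  s_2 = 0 + 1 + 0 + 1 + 1 + 0 + 1 + 0 = 4 ≡ 0 (mod 2).
  s_3 = 1 + 0 + 0 + 1 + 1 + 0 + 1 + 0 = 4 ≡ 0 (mod 2).
  s_4 = 1 + 0 + 1 + 1 + 0 + 0 + 0 + 0 = 3 ≡ 1 (mod 2).
s = (0, 0, 0, 1)^T — this equals column 1 of H (binary 0001), so error is at position 1.
Correct: flip bit 1 of r = 110010110101010 to get c = 010010110101010.


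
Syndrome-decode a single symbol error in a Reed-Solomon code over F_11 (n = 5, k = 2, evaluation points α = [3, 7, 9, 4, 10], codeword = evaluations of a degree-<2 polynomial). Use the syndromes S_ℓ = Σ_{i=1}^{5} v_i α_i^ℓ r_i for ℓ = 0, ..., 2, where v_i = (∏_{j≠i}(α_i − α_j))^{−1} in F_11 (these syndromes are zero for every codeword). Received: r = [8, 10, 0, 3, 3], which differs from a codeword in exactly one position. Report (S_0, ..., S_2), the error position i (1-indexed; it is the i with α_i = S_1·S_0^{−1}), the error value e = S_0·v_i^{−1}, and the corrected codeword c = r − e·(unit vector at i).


S = (6, 5, 6), error at position 5, error magnitude e = 8, c = [8, 10, 0, 3, 6].

Step 1: column multipliers v_i = (∏_{j≠i}(α_i − α_j))^{−1} mod 11.
  i = 1 (α = 3): (3−7)(3−9)(3−4)(3−10) = (−4)·(−6)·(−1)·(−7) = 168 ≡ 3, so v_1 = 3^{−1} = 4 (mod 11).
  i = 2 (α = 7): (7−3)(7−9)(7−4)(7−10) = 4·(−2)·3·(−3) = 72 ≡ 6, so v_2 = 6^{−1} = 2 (mod 11).
  i = 3 (α = 9): (9−3)(9−7)(9−4)(9−10) = 6·2·5·(−1) = −60 ≡ 6, so v_3 = 6^{−1} = 2 (mod 11).
  i = 4 (α = 4): (4−3)(4−7)(4−9)(4−10) = 1·(−3)·(−5)·(−6) = −90 ≡ 9, so v_4 = 9^{−1} = 5 (mod 11).
  i = 5 (α = 10): (10−3)(10−7)(10−9)(10−4) = 7·3·1·6 = 126 ≡ 5, so v_5 = 5^{−1} = 9 (mod 11).
  v = [4, 2, 2, 5, 9].
Step 2: syndromes of r = [8, 10, 0, 3, 3] (all sums mod 11).
  S_0 = Σ v_i r_i = 4·8 + 2·10 + 2·0 + 5·3 + 9·3 = 94 ≡ 6.
  S_1 = Σ v_i α_i r_i = 4·3·8 + 2·7·10 + 2·9·0 + 5·4·3 + 9·10·3 = 566 ≡ 5.
  α_i^2 mod 11 = [9, 5, 4, 5, 1].
  S_2 = Σ v_i α_i^2 r_i = 4·9·8 + 2·5·10 + 2·4·0 + 5·5·3 + 9·1·3 = 490 ≡ 6.
  S = (6, 5, 6) ≠ 0, so r is not a codeword (an error is present).
Step 3: locate the error. For a single error e at position i, S_ℓ = v_i·e·α_i^ℓ, so α_err = S_1/S_0.
  S_0^{−1} = 6^{−1} = 2 (mod 11), so α_err = 5·2 = 10 ≡ 10 = α_5. Error position i = 5.
  Consistency check: S_2/S_1 = 6·9 = 54 ≡ 10 = α_err ✓ (single-error assumption holds).
Step 4: error magnitude e = S_0/v_5 = S_0·∏_{j≠5}(α_5 − α_j) = 6·5 = 30 ≡ 8 (mod 11).
Step 5: correct position 5: c_5 = r_5 − e = 3 − 8 ≡ 6 (mod 11). Hence c = [8, 10, 0, 3, 6].
  Check: interpolating c through the α_i gives m(x) = 1 + 6·x (degree < 2) with m(α_i) = c_i for every i, so c is indeed a codeword.


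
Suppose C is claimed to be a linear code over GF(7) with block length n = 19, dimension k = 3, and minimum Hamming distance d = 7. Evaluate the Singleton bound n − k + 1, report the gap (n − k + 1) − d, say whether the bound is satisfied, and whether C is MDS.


Singleton RHS = n − k + 1 = 17, slack = 10, bound satisfied, not MDS.

Singleton bound: d ≤ n − k + 1.
Here n = 19, k = 3, so n − k + 1 = 17.
Given d = 7, check d ≤ 17: YES.
Slack = (n − k + 1) − d = 10.
The code is NOT MDS (slack = 10 > 0).
Description: the claimed parameters are [19, 3, 7]_7; such a code would be non-MDS.


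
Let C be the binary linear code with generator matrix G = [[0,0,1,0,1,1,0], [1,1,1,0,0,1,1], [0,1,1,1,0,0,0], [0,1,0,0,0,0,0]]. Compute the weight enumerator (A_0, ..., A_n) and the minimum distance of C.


Weight distribution: A_0 = 1, A_1 = 1, A_2 = 1, A_3 = 4, A_4 = 5, A_5 = 3, A_6 = 1. Minimum distance d = 1.

Enumerate all 2^4 = 16 messages m ∈ F_2^4.
For each, compute codeword c = mG in F_2^7, then tally its weight.
  m = 0000 → c = 0000000, weight = 0.
  m = 1000 → c = 0010110, weight = 3.
  m = 0100 → c = 1110011, weight = 5.
  m = 1100 → c = 1100101, weight = 4.
  m = 0010 → c = 0111000, weight = 3.
  m = 1010 → c = 0101110, weight = 4.
  m = 0110 → c = 1001011, weight = 4.
  m = 1110 → c = 1011101, weight = 5.
  m = 0001 → c = 0100000, weight = 1.
  m = 1001 → c = 0110110, weight = 4.
  m = 0101 → c = 1010011, weight = 4.
  m = 1101 → c = 1000101, weight = 3.
  m = 0011 → c = 0011000, weight = 2.
  m = 1011 → c = 0001110, weight = 3.
  m = 0111 → c = 1101011, weight = 5.
  m = 1111 → c = 1111101, weight = 6.
Tally weights:
  weight 0: 1 codewords.
  weight 1: 1 codewords.
  weight 2: 1 codewords.
  weight 3: 4 codewords.
  weight 4: 5 codewords.
  weight 5: 3 codewords.
  weight 6: 1 codewords.
Minimum distance d = smallest w > 0 with A_w > 0 = 1.
Sanity: Σ A_w = 16 = 2^4 = 16 ✓.


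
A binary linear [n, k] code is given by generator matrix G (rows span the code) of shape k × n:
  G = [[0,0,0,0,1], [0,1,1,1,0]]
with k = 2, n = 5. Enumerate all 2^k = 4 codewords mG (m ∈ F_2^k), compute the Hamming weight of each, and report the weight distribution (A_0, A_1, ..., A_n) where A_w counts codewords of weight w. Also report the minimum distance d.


Weight distribution: A_0 = 1, A_1 = 1, A_3 = 1, A_4 = 1. Minimum distance d = 1.

Enumerate all 2^2 = 4 messages m ∈ F_2^2.
For each, compute codeword c = mG in F_2^5, then tally its weight.
  m = 00 → c = 00000, weight = 0.
  m = 10 → c = 00001, weight = 1.
  m = 01 → c = 01110, weight = 3.
  m = 11 → c = 01111, weight = 4.
Tally weights:
  weight 0: 1 codewords.
  weight 1: 1 codewords.
  weight 3: 1 codewords.
  weight 4: 1 codewords.
Minimum distance d = smallest w > 0 with A_w > 0 = 1.
Sanity: Σ A_w = 4 = 2^2 = 4 ✓.


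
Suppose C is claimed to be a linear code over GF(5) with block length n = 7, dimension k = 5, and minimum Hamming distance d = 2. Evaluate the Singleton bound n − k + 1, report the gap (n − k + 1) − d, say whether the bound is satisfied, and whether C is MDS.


Singleton RHS = n − k + 1 = 3, slack = 1, bound satisfied, not MDS.

Singleton bound: d ≤ n − k + 1.
Here n = 7, k = 5, so n − k + 1 = 3.
Given d = 2, check d ≤ 3: YES.
Slack = (n − k + 1) − d = 1.
The code is NOT MDS (slack = 1 > 0).
Description: the claimed parameters are [7, 5, 2]_5; such a code would be non-MDS.


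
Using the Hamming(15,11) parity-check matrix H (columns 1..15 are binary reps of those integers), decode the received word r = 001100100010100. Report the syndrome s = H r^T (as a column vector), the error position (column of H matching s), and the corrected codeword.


s = (0, 1, 1, 0)^T, error position = 6, corrected codeword c = 001101100010100

Compute s = H r^T mod 2 one row at a time:
  s_1 = 0 + 0 + 0 + 1 + 0 + 1 + 0 + 0 = 2 ≡ 0 (mod 2).
  s_2 = 1 + 0 + 0 + 1 + 0 + 1 + 0 + 0 = 3 ≡ 1 (mod 2).
  s_3 = 0 + 1 + 0 + 1 + 0 + 1 + 0 + 0 = 3 ≡ 1 (mod 2).
  s_4 = 0 + 1 + 0 + 1 + 0 + 1 + 1 + 0 = 4 ≡ 0 (mod 2).
s = (0, 1, 1, 0)^T — this equals column 6 of H (binary 0110), so error is at position 6.
Correct: flip bit 6 of r = 001100100010100 to get c = 001101100010100.


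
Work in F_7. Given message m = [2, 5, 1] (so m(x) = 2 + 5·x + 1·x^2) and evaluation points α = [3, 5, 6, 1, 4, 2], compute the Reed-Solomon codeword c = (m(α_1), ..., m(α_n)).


c = [5, 3, 5, 1, 3, 2]

Message polynomial: m(x) = 2 + 5·x + 1·x^2 (mod 7).
For each evaluation point α_i, compute m(α_i) mod 7:
  α_1 = 3: Horner steps 1 → 1 → 5, so m(3) = 5.
  α_2 = 5: Horner steps 1 → 3 → 3, so m(5) = 3.
  α_3 = 6: Horner steps 1 → 4 → 5, so m(6) = 5.
  α_4 = 1: Horner steps 1 → 6 → 1, so m(1) = 1.
  α_5 = 4: Horner steps 1 → 2 → 3, so m(4) = 3.
  α_6 = 2: Horner steps 1 → 0 → 2, so m(2) = 2.
Codeword c = [5, 3, 5, 1, 3, 2] ∈ F_7^6.


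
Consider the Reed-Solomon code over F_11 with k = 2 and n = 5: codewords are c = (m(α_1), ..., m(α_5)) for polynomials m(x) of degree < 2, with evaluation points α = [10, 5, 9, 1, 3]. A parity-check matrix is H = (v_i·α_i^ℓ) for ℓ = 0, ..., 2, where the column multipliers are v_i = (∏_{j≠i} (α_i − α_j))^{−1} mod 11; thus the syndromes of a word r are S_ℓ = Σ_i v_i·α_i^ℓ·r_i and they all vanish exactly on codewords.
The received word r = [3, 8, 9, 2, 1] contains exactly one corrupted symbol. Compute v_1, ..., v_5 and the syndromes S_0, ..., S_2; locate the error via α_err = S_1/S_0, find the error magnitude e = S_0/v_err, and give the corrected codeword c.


S = (5, 3, 4), error at position 2, error magnitude e = 8, c = [3, 0, 9, 2, 1].

Step 1: column multipliers v_i = (∏_{j≠i}(α_i − α_j))^{−1} mod 11.
  i = 1 (α = 10): (10−5)(10−9)(10−1)(10−3) = 5·1·9·7 = 315 ≡ 7, so v_1 = 7^{−1} = 8 (mod 11).
  i = 2 (α = 5): (5−10)(5−9)(5−1)(5−3) = (−5)·(−4)·4·2 = 160 ≡ 6, so v_2 = 6^{−1} = 2 (mod 11).
  i = 3 (α = 9): (9−10)(9−5)(9−1)(9−3) = (−1)·4·8·6 = −192 ≡ 6, so v_3 = 6^{−1} = 2 (mod 11).
  i = 4 (α = 1): (1−10)(1−5)(1−9)(1−3) = (−9)·(−4)·(−8)·(−2) = 576 ≡ 4, so v_4 = 4^{−1} = 3 (mod 11).
  i = 5 (α = 3): (3−10)(3−5)(3−9)(3−1) = (−7)·(−2)·(−6)·2 = −168 ≡ 8, so v_5 = 8^{−1} = 7 (mod 11).
  v = [8, 2, 2, 3, 7].
Step 2: syndromes of r = [3, 8, 9, 2, 1] (all sums mod 11).
  S_0 = Σ v_i r_i = 8·3 + 2·8 + 2·9 + 3·2 + 7·1 = 71 ≡ 5.
  S_1 = Σ v_i α_i r_i = 8·10·3 + 2·5·8 + 2·9·9 + 3·1·2 + 7·3·1 = 509 ≡ 3.
  α_i^2 mod 11 = [1, 3, 4, 1, 9].
  S_2 = Σ v_i α_i^2 r_i = 8·1·3 + 2·3·8 + 2·4·9 + 3·1·2 + 7·9·1 = 213 ≡ 4.
  S = (5, 3, 4) ≠ 0, so r is not a codeword (an error is present).
Step 3: locate the error. For a single error e at position i, S_ℓ = v_i·e·α_i^ℓ, so α_err = S_1/S_0.
  S_0^{−1} = 5^{−1} = 9 (mod 11), so α_err = 3·9 = 27 ≡ 5 = α_2. Error position i = 2.
  Consistency check: S_2/S_1 = 4·4 = 16 ≡ 5 = α_err ✓ (single-error assumption holds).
Step 4: error magnitude e = S_0/v_2 = S_0·∏_{j≠2}(α_2 − α_j) = 5·6 = 30 ≡ 8 (mod 11).
Step 5: correct position 2: c_2 = r_2 − e = 8 − 8 ≡ 0 (mod 11). Hence c = [3, 0, 9, 2, 1].
  Check: interpolating c through the α_i gives m(x) = 8 + 5·x (degree < 2) with m(α_i) = c_i for every i, so c is indeed a codeword.


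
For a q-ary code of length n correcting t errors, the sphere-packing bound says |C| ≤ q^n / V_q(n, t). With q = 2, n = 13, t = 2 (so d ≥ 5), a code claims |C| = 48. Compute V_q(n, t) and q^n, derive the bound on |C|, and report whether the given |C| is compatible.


V_q(n, t) = 92, q^n = 8192, Hamming bound = 89, |C| = 48 ≤ bound (satisfied).

Step 1: Compute V_q(n, t) = Σ_{j=0}^2 C(n, j) (q−1)^j.
  j = 0: C(13,0)·(1)^0 = 1·1 = 1.
  j = 1: C(13,1)·(1)^1 = 13·1 = 13.
  j = 2: C(13,2)·(1)^2 = 78·1 = 78.
  V_q(n, t) = 1 + 13 + 78 = 92.
Step 2: q^n = 2^13 = 8192.
Step 3: Hamming bound ⌊q^n / V_q(n,t)⌋ = ⌊8192/92⌋ = 89.
Step 4: Compare |C| = 48 to 89: satisfied.
The claimed |C| lies below the Hamming bound.


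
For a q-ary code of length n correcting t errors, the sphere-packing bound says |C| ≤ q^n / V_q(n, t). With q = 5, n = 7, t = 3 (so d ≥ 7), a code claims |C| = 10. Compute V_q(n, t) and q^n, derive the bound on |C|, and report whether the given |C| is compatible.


V_q(n, t) = 2605, q^n = 78125, Hamming bound = 29, |C| = 10 ≤ bound (satisfied).

Step 1: Compute V_q(n, t) = Σ_{j=0}^3 C(n, j) (q−1)^j.
  j = 0: C(7,0)·(4)^0 = 1·1 = 1.
  j = 1: C(7,1)·(4)^1 = 7·4 = 28.
  j = 2: C(7,2)·(4)^2 = 21·16 = 336.
  j = 3: C(7,3)·(4)^3 = 35·64 = 2240.
  V_q(n, t) = 1 + 28 + 336 + 2240 = 2605.
Step 2: q^n = 5^7 = 78125.
Step 3: Hamming bound ⌊q^n / V_q(n,t)⌋ = ⌊78125/2605⌋ = 29.
Step 4: Compare |C| = 10 to 29: satisfied.
The claimed |C| lies below the Hamming bound.


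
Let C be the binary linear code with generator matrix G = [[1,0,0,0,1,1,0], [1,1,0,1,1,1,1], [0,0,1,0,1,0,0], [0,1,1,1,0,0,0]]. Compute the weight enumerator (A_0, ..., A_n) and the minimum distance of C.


Weight distribution: A_0 = 1, A_2 = 3, A_3 = 6, A_4 = 1, A_5 = 2, A_6 = 3. Minimum distance d = 2.

Enumerate all 2^4 = 16 messages m ∈ F_2^4.
For each, compute codeword c = mG in F_2^7, then tally its weight.
  m = 0000 → c = 0000000, weight = 0.
  m = 1000 → c = 1000110, weight = 3.
  m = 0100 → c = 1101111, weight = 6.
  m = 1100 → c = 0101001, weight = 3.
  m = 0010 → c = 0010100, weight = 2.
  m = 1010 → c = 1010010, weight = 3.
  m = 0110 → c = 1111011, weight = 6.
  m = 1110 → c = 0111101, weight = 5.
  m = 0001 → c = 0111000, weight = 3.
  m = 1001 → c = 1111110, weight = 6.
  m = 0101 → c = 1010111, weight = 5.
  m = 1101 → c = 0010001, weight = 2.
  m = 0011 → c = 0101100, weight = 3.
  m = 1011 → c = 1101010, weight = 4.
  m = 0111 → c = 1000011, weight = 3.
  m = 1111 → c = 0000101, weight = 2.
Tally weights:
  weight 0: 1 codewords.
  weight 2: 3 codewords.
  weight 3: 6 codewords.
  weight 4: 1 codewords.
  weight 5: 2 codewords.
  weight 6: 3 codewords.
Minimum distance d = smallest w > 0 with A_w > 0 = 2.
Sanity: Σ A_w = 16 = 2^4 = 16 ✓.


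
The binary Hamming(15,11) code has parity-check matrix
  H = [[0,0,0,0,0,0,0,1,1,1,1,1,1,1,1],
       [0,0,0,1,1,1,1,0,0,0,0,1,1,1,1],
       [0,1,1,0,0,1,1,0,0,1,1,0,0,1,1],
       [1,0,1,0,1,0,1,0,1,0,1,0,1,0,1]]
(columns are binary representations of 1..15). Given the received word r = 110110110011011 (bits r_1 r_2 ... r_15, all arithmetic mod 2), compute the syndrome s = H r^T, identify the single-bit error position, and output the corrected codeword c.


s = (1, 0, 1, 1)^T, error position = 11, corrected codeword c = 110110110001011

Compute s = H r^T mod 2 one row at a time:
  s_1 = 1 + 0 + 0 + 1 + 1 + 0 + 1 + 1 = 5 ≡ 1 (mod 2).
  s_2 = 1 + 1 + 0 + 1 + 1 + 0 + 1 + 1 = 6 ≡ 0 (mod 2).
  s_3 = 1 + 0 + 0 + 1 + 0 + 1 + 1 + 1 = 5 ≡ 1 (mod 2).
  s_4 = 1 + 0 + 1 + 1 + 0 + 1 + 0 + 1 = 5 ≡ 1 (mod 2).
s = (1, 0, 1, 1)^T — this equals column 11 of H (binary 1011), so error is at position 11.
Correct: flip bit 11 of r = 110110110011011 to get c = 110110110001011.


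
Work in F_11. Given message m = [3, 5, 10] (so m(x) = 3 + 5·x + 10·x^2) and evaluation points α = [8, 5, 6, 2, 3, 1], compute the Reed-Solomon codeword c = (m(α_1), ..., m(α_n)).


c = [1, 3, 8, 9, 9, 7]

Message polynomial: m(x) = 3 + 5·x + 10·x^2 (mod 11).
For each evaluation point α_i, compute m(α_i) mod 11:
  α_1 = 8: Horner steps 10 → 8 → 1, so m(8) = 1.
  α_2 = 5: Horner steps 10 → 0 → 3, so m(5) = 3.
  α_3 = 6: Horner steps 10 → 10 → 8, so m(6) = 8.
  α_4 = 2: Horner steps 10 → 3 → 9, so m(2) = 9.
  α_5 = 3: Horner steps 10 → 2 → 9, so m(3) = 9.
  α_6 = 1: Horner steps 10 → 4 → 7, so m(1) = 7.
Codeword c = [1, 3, 8, 9, 9, 7] ∈ F_11^6.


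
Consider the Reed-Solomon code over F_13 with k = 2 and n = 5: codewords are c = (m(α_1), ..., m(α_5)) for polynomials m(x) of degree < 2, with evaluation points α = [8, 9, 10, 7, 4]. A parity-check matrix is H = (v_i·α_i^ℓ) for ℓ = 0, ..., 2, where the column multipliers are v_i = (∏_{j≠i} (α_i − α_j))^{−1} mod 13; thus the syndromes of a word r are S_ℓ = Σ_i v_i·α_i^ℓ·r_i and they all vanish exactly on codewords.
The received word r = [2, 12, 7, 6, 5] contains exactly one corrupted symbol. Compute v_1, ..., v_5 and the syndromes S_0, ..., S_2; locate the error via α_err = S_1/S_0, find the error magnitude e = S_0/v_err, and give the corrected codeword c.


S = (9, 3, 1), error at position 2, error magnitude e = 1, c = [2, 11, 7, 6, 5].

Step 1: column multipliers v_i = (∏_{j≠i}(α_i − α_j))^{−1} mod 13.
  i = 1 (α = 8): (8−9)(8−10)(8−7)(8−4) = (−1)·(−2)·1·4 = 8 ≡ 8, so v_1 = 8^{−1} = 5 (mod 13).
  i = 2 (α = 9): (9−8)(9−10)(9−7)(9−4) = 1·(−1)·2·5 = −10 ≡ 3, so v_2 = 3^{−1} = 9 (mod 13).
  i = 3 (α = 10): (10−8)(10−9)(10−7)(10−4) = 2·1·3·6 = 36 ≡ 10, so v_3 = 10^{−1} = 4 (mod 13).
  i = 4 (α = 7): (7−8)(7−9)(7−10)(7−4) = (−1)·(−2)·(−3)·3 = −18 ≡ 8, so v_4 = 8^{−1} = 5 (mod 13).
  i = 5 (α = 4): (4−8)(4−9)(4−10)(4−7) = (−4)·(−5)·(−6)·(−3) = 360 ≡ 9, so v_5 = 9^{−1} = 3 (mod 13).
  v = [5, 9, 4, 5, 3].
Step 2: syndromes of r = [2, 12, 7, 6, 5] (all sums mod 13).
  S_0 = Σ v_i r_i = 5·2 + 9·12 + 4·7 + 5·6 + 3·5 = 191 ≡ 9.
  S_1 = Σ v_i α_i r_i = 5·8·2 + 9·9·12 + 4·10·7 + 5·7·6 + 3·4·5 = 1602 ≡ 3.
  α_i^2 mod 13 = [12, 3, 9, 10, 3].
  S_2 = Σ v_i α_i^2 r_i = 5·12·2 + 9·3·12 + 4·9·7 + 5·10·6 + 3·3·5 = 1041 ≡ 1.
  S = (9, 3, 1) ≠ 0, so r is not a codeword (an error is present).
Step 3: locate the error. For a single error e at position i, S_ℓ = v_i·e·α_i^ℓ, so α_err = S_1/S_0.
  S_0^{−1} = 9^{−1} = 3 (mod 13), so α_err = 3·3 = 9 ≡ 9 = α_2. Error position i = 2.
  Consistency check: S_2/S_1 = 1·9 = 9 ≡ 9 = α_err ✓ (single-error assumption holds).
Step 4: error magnitude e = S_0/v_2 = S_0·∏_{j≠2}(α_2 − α_j) = 9·3 = 27 ≡ 1 (mod 13).
Step 5: correct position 2: c_2 = r_2 − e = 12 − 1 ≡ 11 (mod 13). Hence c = [2, 11, 7, 6, 5].
  Check: interpolating c through the α_i gives m(x) = 8 + 9·x (degree < 2) with m(α_i) = c_i for every i, so c is indeed a codeword.


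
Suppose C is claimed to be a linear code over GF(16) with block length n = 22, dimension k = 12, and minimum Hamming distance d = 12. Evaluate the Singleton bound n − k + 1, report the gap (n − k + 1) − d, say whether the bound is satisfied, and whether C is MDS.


Singleton RHS = n − k + 1 = 11, slack = -1, bound violated (no such code; not MDS).

Singleton bound: d ≤ n − k + 1.
Here n = 22, k = 12, so n − k + 1 = 11.
Given d = 12, check d ≤ 11: NO.
Slack = (n − k + 1) − d = -1.
The slack is negative: d = 12 exceeds n − k + 1 = 11 by 1, so the Singleton bound is violated and no linear [22, 12, 12]_16 code can exist. In particular it is not MDS (MDS requires d = n − k + 1 exactly).
Description: the claimed parameters are [22, 12, 12]_16; such a code would be impossible (violates the Singleton bound).


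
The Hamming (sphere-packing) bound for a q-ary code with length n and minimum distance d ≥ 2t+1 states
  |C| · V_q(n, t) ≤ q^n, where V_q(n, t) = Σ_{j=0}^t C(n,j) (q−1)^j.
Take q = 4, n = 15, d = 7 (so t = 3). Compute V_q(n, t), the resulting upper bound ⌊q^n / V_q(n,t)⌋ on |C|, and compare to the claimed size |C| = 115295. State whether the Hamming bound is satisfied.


V_q(n, t) = 13276, q^n = 1073741824, Hamming bound = 80878, |C| = 115295 > bound (violated).

Step 1: Compute V_q(n, t) = Σ_{j=0}^3 C(n, j) (q−1)^j.
  j = 0: C(15,0)·(3)^0 = 1·1 = 1.
  j = 1: C(15,1)·(3)^1 = 15·3 = 45.
  j = 2: C(15,2)·(3)^2 = 105·9 = 945.
  j = 3: C(15,3)·(3)^3 = 455·27 = 12285.
  V_q(n, t) = 1 + 45 + 945 + 12285 = 13276.
Step 2: q^n = 4^15 = 1073741824.
Step 3: Hamming bound ⌊q^n / V_q(n,t)⌋ = ⌊1073741824/13276⌋ = 80878.
Step 4: Compare |C| = 115295 to 80878: violated.
The claimed |C| lies above the Hamming bound, so no 4-ary code of length 15 with d ≥ 7 can have 115295 codewords.


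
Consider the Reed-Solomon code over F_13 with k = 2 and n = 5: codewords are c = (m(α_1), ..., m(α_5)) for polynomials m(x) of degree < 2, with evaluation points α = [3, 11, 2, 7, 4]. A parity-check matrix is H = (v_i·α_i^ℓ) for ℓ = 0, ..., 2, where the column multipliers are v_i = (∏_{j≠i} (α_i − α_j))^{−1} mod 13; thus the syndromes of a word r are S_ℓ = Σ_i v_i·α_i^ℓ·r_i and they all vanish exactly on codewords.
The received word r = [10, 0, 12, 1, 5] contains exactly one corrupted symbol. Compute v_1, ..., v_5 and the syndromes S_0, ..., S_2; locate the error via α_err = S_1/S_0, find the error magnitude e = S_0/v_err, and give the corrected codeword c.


S = (3, 9, 1), error at position 1, error magnitude e = 8, c = [2, 0, 12, 1, 5].

Step 1: column multipliers v_i = (∏_{j≠i}(α_i − α_j))^{−1} mod 13.
  i = 1 (α = 3): (3−11)(3−2)(3−7)(3−4) = (−8)·1·(−4)·(−1) = −32 ≡ 7, so v_1 = 7^{−1} = 2 (mod 13).
  i = 2 (α = 11): (11−3)(11−2)(11−7)(11−4) = 8·9·4·7 = 2016 ≡ 1, so v_2 = 1^{−1} = 1 (mod 13).
  i = 3 (α = 2): (2−3)(2−11)(2−7)(2−4) = (−1)·(−9)·(−5)·(−2) = 90 ≡ 12, so v_3 = 12^{−1} = 12 (mod 13).
  i = 4 (α = 7): (7−3)(7−11)(7−2)(7−4) = 4·(−4)·5·3 = −240 ≡ 7, so v_4 = 7^{−1} = 2 (mod 13).
  i = 5 (α = 4): (4−3)(4−11)(4−2)(4−7) = 1·(−7)·2·(−3) = 42 ≡ 3, so v_5 = 3^{−1} = 9 (mod 13).
  v = [2, 1, 12, 2, 9].
Step 2: syndromes of r = [10, 0, 12, 1, 5] (all sums mod 13).
  S_0 = Σ v_i r_i = 2·10 + 1·0 + 12·12 + 2·1 + 9·5 = 211 ≡ 3.
  S_1 = Σ v_i α_i r_i = 2·3·10 + 1·11·0 + 12·2·12 + 2·7·1 + 9·4·5 = 542 ≡ 9.
  α_i^2 mod 13 = [9, 4, 4, 10, 3].
  S_2 = Σ v_i α_i^2 r_i = 2·9·10 + 1·4·0 + 12·4·12 + 2·10·1 + 9·3·5 = 911 ≡ 1.
  S = (3, 9, 1) ≠ 0, so r is not a codeword (an error is present).
Step 3: locate the error. For a single error e at position i, S_ℓ = v_i·e·α_i^ℓ, so α_err = S_1/S_0.
  S_0^{−1} = 3^{−1} = 9 (mod 13), so α_err = 9·9 = 81 ≡ 3 = α_1. Error position i = 1.
  Consistency check: S_2/S_1 = 1·3 = 3 ≡ 3 = α_err ✓ (single-error assumption holds).
Step 4: error magnitude e = S_0/v_1 = S_0·∏_{j≠1}(α_1 − α_j) = 3·7 = 21 ≡ 8 (mod 13).
Step 5: correct position 1: c_1 = r_1 − e = 10 − 8 ≡ 2 (mod 13). Hence c = [2, 0, 12, 1, 5].
  Check: interpolating c through the α_i gives m(x) = 6 + 3·x (degree < 2) with m(α_i) = c_i for every i, so c is indeed a codeword.


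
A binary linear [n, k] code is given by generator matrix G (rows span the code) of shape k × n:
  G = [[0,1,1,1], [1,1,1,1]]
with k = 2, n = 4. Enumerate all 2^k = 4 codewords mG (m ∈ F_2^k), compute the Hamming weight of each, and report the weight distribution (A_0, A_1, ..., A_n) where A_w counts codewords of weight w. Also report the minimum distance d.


Weight distribution: A_0 = 1, A_1 = 1, A_3 = 1, A_4 = 1. Minimum distance d = 1.

Enumerate all 2^2 = 4 messages m ∈ F_2^2.
For each, compute codeword c = mG in F_2^4, then tally its weight.
  m = 00 → c = 0000, weight = 0.
  m = 10 → c = 0111, weight = 3.
  m = 01 → c = 1111, weight = 4.
  m = 11 → c = 1000, weight = 1.
Tally weights:
  weight 0: 1 codewords.
  weight 1: 1 codewords.
  weight 3: 1 codewords.
  weight 4: 1 codewords.
Minimum distance d = smallest w > 0 with A_w > 0 = 1.
Sanity: Σ A_w = 4 = 2^2 = 4 ✓.
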